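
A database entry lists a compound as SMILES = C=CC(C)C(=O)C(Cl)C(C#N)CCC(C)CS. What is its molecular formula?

C13H20ClNOS

Walk through each heavy atom and fill implicit hydrogens from standard valence (C 4, N 3, O 2, S 2, halogen 1):
  atom 1: C, bond orders sum to 2 (valence 4) → 2 H
  atom 2: C, bond orders sum to 3 (valence 4) → 1 H
  atom 3: C, bond orders sum to 3 (valence 4) → 1 H
  atom 4: C, bond orders sum to 1 (valence 4) → 3 H
  atom 5: C, bond orders sum to 4 (valence 4) → 0 H
  atom 6: O, bond orders sum to 2 (valence 2) → 0 H
  atom 7: C, bond orders sum to 3 (valence 4) → 1 H
  atom 8: Cl (halogen, monovalent) → 0 H
  atom 9: C, bond orders sum to 3 (valence 4) → 1 H
  atom 10: C, bond orders sum to 4 (valence 4) → 0 H
  atom 11: N, bond orders sum to 3 (valence 3) → 0 H
  atom 12: C, bond orders sum to 2 (valence 4) → 2 H
  atom 13: C, bond orders sum to 2 (valence 4) → 2 H
  atom 14: C, bond orders sum to 3 (valence 4) → 1 H
  atom 15: C, bond orders sum to 1 (valence 4) → 3 H
  atom 16: C, bond orders sum to 2 (valence 4) → 2 H
  atom 17: S, bond orders sum to 1 (valence 2) → 1 H
Totals → C:13, H:20, Cl:1, N:1, O:1, S:1.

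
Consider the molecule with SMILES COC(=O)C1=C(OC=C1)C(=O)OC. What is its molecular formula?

Walk through each heavy atom and fill implicit hydrogens from standard valence (C 4, N 3, O 2, S 2, halogen 1):
  atom 1: C, bond orders sum to 1 (valence 4) → 3 H
  atom 2: O, bond orders sum to 2 (valence 2) → 0 H
  atom 3: C, bond orders sum to 4 (valence 4) → 0 H
  atom 4: O, bond orders sum to 2 (valence 2) → 0 H
  atom 5: C, bond orders sum to 4 (valence 4) → 0 H
  atom 6: C, bond orders sum to 4 (valence 4) → 0 H
  atom 7: O, bond orders sum to 2 (valence 2) → 0 H
  atom 8: C, bond orders sum to 3 (valence 4) → 1 H
  atom 9: C, bond orders sum to 3 (valence 4) → 1 H
  atom 10: C, bond orders sum to 4 (valence 4) → 0 H
  atom 11: O, bond orders sum to 2 (valence 2) → 0 H
  atom 12: O, bond orders sum to 2 (valence 2) → 0 H
  atom 13: C, bond orders sum to 1 (valence 4) → 3 H
Totals → C:8, H:8, O:5.

C8H8O5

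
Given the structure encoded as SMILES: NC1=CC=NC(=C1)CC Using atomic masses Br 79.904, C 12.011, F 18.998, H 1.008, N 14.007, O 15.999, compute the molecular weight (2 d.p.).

122.17 g/mol

First, the molecular formula is C7H10N2 (counting implicit H from valence).
  C: 7 × 12.011 = 84.077
  H: 10 × 1.008 = 10.080
  N: 2 × 14.007 = 28.014
Sum: 7×12.011 + 10×1.008 + 2×14.007 = 122.171 → 122.17 g/mol.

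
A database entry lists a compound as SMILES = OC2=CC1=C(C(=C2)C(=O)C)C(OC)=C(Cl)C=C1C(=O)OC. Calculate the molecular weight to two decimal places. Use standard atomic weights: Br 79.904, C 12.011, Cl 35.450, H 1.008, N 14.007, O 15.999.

First, the molecular formula is C15H13ClO5 (counting implicit H from valence).
  C: 15 × 12.011 = 180.165
  Cl: 1 × 35.450 = 35.450
  H: 13 × 1.008 = 13.104
  O: 5 × 15.999 = 79.995
Sum: 15×12.011 + 1×35.450 + 13×1.008 + 5×15.999 = 308.714 → 308.71 g/mol.

308.71 g/mol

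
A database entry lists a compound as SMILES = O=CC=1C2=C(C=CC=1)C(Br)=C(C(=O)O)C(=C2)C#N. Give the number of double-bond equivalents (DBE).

Molecular formula: C13H6BrNO3.
DoU = (2C + 2 + N − H − X) / 2, where X is the halogen count and O/S are ignored.
    = (2·13 + 2 + 1 − 6 − 1) / 2 = 22 / 2 = 11.

11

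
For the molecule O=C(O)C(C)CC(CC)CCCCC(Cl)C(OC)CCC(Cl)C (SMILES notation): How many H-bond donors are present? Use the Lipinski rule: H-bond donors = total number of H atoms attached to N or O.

Donors: find every N or O and count the H atoms it carries.
  atom 1 (O): bond orders sum to 2 → 0 H
  atom 3 (O): bond orders sum to 1 → 1 H
  atom 17 (O): bond orders sum to 2 → 0 H
Lipinski HBD = 1.

1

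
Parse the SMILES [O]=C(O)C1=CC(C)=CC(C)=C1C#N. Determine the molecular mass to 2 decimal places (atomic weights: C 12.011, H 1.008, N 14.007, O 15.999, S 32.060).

175.19 g/mol

First, the molecular formula is C10H9NO2 (counting implicit H from valence).
  C: 10 × 12.011 = 120.110
  H: 9 × 1.008 = 9.072
  N: 1 × 14.007 = 14.007
  O: 2 × 15.999 = 31.998
Sum: 10×12.011 + 9×1.008 + 1×14.007 + 2×15.999 = 175.187 → 175.19 g/mol.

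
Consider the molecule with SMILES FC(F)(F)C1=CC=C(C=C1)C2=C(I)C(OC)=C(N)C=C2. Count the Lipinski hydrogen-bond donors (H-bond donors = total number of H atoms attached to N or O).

2

Donors: find every N or O and count the H atoms it carries.
  atom 15 (O): bond orders sum to 2 → 0 H
  atom 18 (N): bond orders sum to 1 → 2 H
Lipinski HBD = 2.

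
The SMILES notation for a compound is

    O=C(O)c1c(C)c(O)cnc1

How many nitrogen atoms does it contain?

Scan the SMILES for N atoms (remember two-letter symbols like Cl and Br are single atoms).
Nitrogen count: 1.

1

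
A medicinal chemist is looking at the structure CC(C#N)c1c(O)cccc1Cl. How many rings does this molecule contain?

In SMILES, each pair of matching ring-closure digits denotes one ring-closing bond; the number of such bonds equals the number of independent rings.
Ring-closure bonds here: 1.

1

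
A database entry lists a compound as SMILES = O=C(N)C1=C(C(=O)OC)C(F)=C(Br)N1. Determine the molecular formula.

Walk through each heavy atom and fill implicit hydrogens from standard valence (C 4, N 3, O 2, S 2, halogen 1):
  atom 1: O, bond orders sum to 2 (valence 2) → 0 H
  atom 2: C, bond orders sum to 4 (valence 4) → 0 H
  atom 3: N, bond orders sum to 1 (valence 3) → 2 H
  atom 4: C, bond orders sum to 4 (valence 4) → 0 H
  atom 5: C, bond orders sum to 4 (valence 4) → 0 H
  atom 6: C, bond orders sum to 4 (valence 4) → 0 H
  atom 7: O, bond orders sum to 2 (valence 2) → 0 H
  atom 8: O, bond orders sum to 2 (valence 2) → 0 H
  atom 9: C, bond orders sum to 1 (valence 4) → 3 H
  atom 10: C, bond orders sum to 4 (valence 4) → 0 H
  atom 11: F (halogen, monovalent) → 0 H
  atom 12: C, bond orders sum to 4 (valence 4) → 0 H
  atom 13: Br (halogen, monovalent) → 0 H
  atom 14: N, bond orders sum to 2 (valence 3) → 1 H
Totals → C:7, H:6, Br:1, F:1, N:2, O:3.

C7H6BrFN2O3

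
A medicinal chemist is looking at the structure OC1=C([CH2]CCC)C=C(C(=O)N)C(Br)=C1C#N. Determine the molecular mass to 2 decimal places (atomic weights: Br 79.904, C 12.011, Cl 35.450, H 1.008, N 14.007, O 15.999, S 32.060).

First, the molecular formula is C12H13BrN2O2 (counting implicit H from valence).
  Br: 1 × 79.904 = 79.904
  C: 12 × 12.011 = 144.132
  H: 13 × 1.008 = 13.104
  N: 2 × 14.007 = 28.014
  O: 2 × 15.999 = 31.998
Sum: 1×79.904 + 12×12.011 + 13×1.008 + 2×14.007 + 2×15.999 = 297.152 → 297.15 g/mol.

297.15 g/mol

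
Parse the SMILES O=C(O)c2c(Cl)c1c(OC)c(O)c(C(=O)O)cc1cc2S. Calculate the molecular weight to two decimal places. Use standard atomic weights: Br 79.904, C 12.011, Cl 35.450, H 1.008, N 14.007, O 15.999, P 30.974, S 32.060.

First, the molecular formula is C13H9ClO6S (counting implicit H from valence).
  C: 13 × 12.011 = 156.143
  Cl: 1 × 35.450 = 35.450
  H: 9 × 1.008 = 9.072
  O: 6 × 15.999 = 95.994
  S: 1 × 32.060 = 32.060
Sum: 13×12.011 + 1×35.450 + 9×1.008 + 6×15.999 + 1×32.060 = 328.719 → 328.72 g/mol.

328.72 g/mol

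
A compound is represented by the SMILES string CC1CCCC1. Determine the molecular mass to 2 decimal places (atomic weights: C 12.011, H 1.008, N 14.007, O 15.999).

First, the molecular formula is C6H12 (counting implicit H from valence).
  C: 6 × 12.011 = 72.066
  H: 12 × 1.008 = 12.096
Sum: 6×12.011 + 12×1.008 = 84.162 → 84.16 g/mol.

84.16 g/mol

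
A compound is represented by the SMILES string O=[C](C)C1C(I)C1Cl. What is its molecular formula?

Walk through each heavy atom and fill implicit hydrogens from standard valence (C 4, N 3, O 2, S 2, halogen 1):
  atom 1: O, bond orders sum to 2 (valence 2) → 0 H
  atom 2: C with explicit H count 0
  atom 3: C, bond orders sum to 1 (valence 4) → 3 H
  atom 4: C, bond orders sum to 3 (valence 4) → 1 H
  atom 5: C, bond orders sum to 3 (valence 4) → 1 H
  atom 6: I (halogen, monovalent) → 0 H
  atom 7: C, bond orders sum to 3 (valence 4) → 1 H
  atom 8: Cl (halogen, monovalent) → 0 H
Totals → C:5, H:6, Cl:1, I:1, O:1.
In Hill order: C5H6ClIO.

C5H6ClIO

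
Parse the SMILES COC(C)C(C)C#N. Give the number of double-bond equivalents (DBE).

2

Molecular formula: C6H11NO.
DoU = (2C + 2 + N − H − X) / 2, where X is the halogen count and O/S are ignored.
    = (2·6 + 2 + 1 − 11 − 0) / 2 = 4 / 2 = 2.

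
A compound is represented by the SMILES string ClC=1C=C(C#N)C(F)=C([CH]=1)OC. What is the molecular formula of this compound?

C8H5ClFNO

Walk through each heavy atom and fill implicit hydrogens from standard valence (C 4, N 3, O 2, S 2, halogen 1):
  atom 1: Cl (halogen, monovalent) → 0 H
  atom 2: C, bond orders sum to 4 (valence 4) → 0 H
  atom 3: C, bond orders sum to 3 (valence 4) → 1 H
  atom 4: C, bond orders sum to 4 (valence 4) → 0 H
  atom 5: C, bond orders sum to 4 (valence 4) → 0 H
  atom 6: N, bond orders sum to 3 (valence 3) → 0 H
  atom 7: C, bond orders sum to 4 (valence 4) → 0 H
  atom 8: F (halogen, monovalent) → 0 H
  atom 9: C, bond orders sum to 4 (valence 4) → 0 H
  atom 10: C with explicit H count 1
  atom 11: O, bond orders sum to 2 (valence 2) → 0 H
  atom 12: C, bond orders sum to 1 (valence 4) → 3 H
Totals → C:8, H:5, Cl:1, F:1, N:1, O:1.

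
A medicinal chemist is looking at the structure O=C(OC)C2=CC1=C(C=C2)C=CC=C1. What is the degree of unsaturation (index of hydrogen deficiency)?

Molecular formula: C12H10O2.
DoU = (2C + 2 + N − H − X) / 2, where X is the halogen count and O/S are ignored.
    = (2·12 + 2 + 0 − 10 − 0) / 2 = 16 / 2 = 8.

8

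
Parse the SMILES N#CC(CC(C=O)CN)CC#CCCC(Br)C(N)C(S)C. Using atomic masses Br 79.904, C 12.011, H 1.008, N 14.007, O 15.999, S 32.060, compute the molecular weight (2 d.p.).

374.34 g/mol

First, the molecular formula is C15H24BrN3OS (counting implicit H from valence).
  Br: 1 × 79.904 = 79.904
  C: 15 × 12.011 = 180.165
  H: 24 × 1.008 = 24.192
  N: 3 × 14.007 = 42.021
  O: 1 × 15.999 = 15.999
  S: 1 × 32.060 = 32.060
Sum: 1×79.904 + 15×12.011 + 24×1.008 + 3×14.007 + 1×15.999 + 1×32.060 = 374.341 → 374.34 g/mol.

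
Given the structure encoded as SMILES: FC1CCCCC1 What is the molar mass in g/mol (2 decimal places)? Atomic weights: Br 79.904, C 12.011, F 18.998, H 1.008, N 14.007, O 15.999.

102.15 g/mol

First, the molecular formula is C6H11F (counting implicit H from valence).
  C: 6 × 12.011 = 72.066
  F: 1 × 18.998 = 18.998
  H: 11 × 1.008 = 11.088
Sum: 6×12.011 + 1×18.998 + 11×1.008 = 102.152 → 102.15 g/mol.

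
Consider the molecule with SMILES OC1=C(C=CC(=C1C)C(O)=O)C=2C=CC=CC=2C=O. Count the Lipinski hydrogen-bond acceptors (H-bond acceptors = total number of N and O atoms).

N atoms: 0; O atoms: 4.
Lipinski HBA = 0 + 4 = 4.

4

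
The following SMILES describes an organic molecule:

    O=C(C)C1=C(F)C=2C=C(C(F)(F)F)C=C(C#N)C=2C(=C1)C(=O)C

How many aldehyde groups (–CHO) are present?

Scan the SMILES for the aldehyde motif — none present.
Groups that are present: 2 ketone, 1 nitrile.

0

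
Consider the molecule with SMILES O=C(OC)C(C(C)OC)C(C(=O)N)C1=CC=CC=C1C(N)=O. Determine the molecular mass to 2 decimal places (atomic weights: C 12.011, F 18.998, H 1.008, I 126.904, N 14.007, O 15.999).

First, the molecular formula is C15H20N2O5 (counting implicit H from valence).
  C: 15 × 12.011 = 180.165
  H: 20 × 1.008 = 20.160
  N: 2 × 14.007 = 28.014
  O: 5 × 15.999 = 79.995
Sum: 15×12.011 + 20×1.008 + 2×14.007 + 5×15.999 = 308.334 → 308.33 g/mol.

308.33 g/mol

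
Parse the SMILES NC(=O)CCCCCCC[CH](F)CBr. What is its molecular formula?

Walk through each heavy atom and fill implicit hydrogens from standard valence (C 4, N 3, O 2, S 2, halogen 1):
  atom 1: N, bond orders sum to 1 (valence 3) → 2 H
  atom 2: C, bond orders sum to 4 (valence 4) → 0 H
  atom 3: O, bond orders sum to 2 (valence 2) → 0 H
  atom 4: C, bond orders sum to 2 (valence 4) → 2 H
  atom 5: C, bond orders sum to 2 (valence 4) → 2 H
  atom 6: C, bond orders sum to 2 (valence 4) → 2 H
  atom 7: C, bond orders sum to 2 (valence 4) → 2 H
  atom 8: C, bond orders sum to 2 (valence 4) → 2 H
  atom 9: C, bond orders sum to 2 (valence 4) → 2 H
  atom 10: C, bond orders sum to 2 (valence 4) → 2 H
  atom 11: C with explicit H count 1
  atom 12: F (halogen, monovalent) → 0 H
  atom 13: C, bond orders sum to 2 (valence 4) → 2 H
  atom 14: Br (halogen, monovalent) → 0 H
Totals → C:10, H:19, Br:1, F:1, N:1, O:1.
In Hill order: C10H19BrFNO.

C10H19BrFNO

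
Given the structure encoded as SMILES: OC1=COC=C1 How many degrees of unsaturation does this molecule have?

3

Degree of unsaturation = (number of rings) + (number of π bonds).
Ring closures in the SMILES: 1.
π bonds: 2 double bonds (each 1 DoU) → 2 DoU from unsaturation.
Total DoU = 1 + 2 = 3.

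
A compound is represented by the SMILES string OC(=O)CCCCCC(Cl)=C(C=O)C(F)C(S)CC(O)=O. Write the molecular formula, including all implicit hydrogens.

C13H18ClFO5S

Walk through each heavy atom and fill implicit hydrogens from standard valence (C 4, N 3, O 2, S 2, halogen 1):
  atom 1: O, bond orders sum to 1 (valence 2) → 1 H
  atom 2: C, bond orders sum to 4 (valence 4) → 0 H
  atom 3: O, bond orders sum to 2 (valence 2) → 0 H
  atom 4: C, bond orders sum to 2 (valence 4) → 2 H
  atom 5: C, bond orders sum to 2 (valence 4) → 2 H
  atom 6: C, bond orders sum to 2 (valence 4) → 2 H
  atom 7: C, bond orders sum to 2 (valence 4) → 2 H
  atom 8: C, bond orders sum to 2 (valence 4) → 2 H
  atom 9: C, bond orders sum to 4 (valence 4) → 0 H
  atom 10: Cl (halogen, monovalent) → 0 H
  atom 11: C, bond orders sum to 4 (valence 4) → 0 H
  atom 12: C, bond orders sum to 3 (valence 4) → 1 H
  atom 13: O, bond orders sum to 2 (valence 2) → 0 H
  atom 14: C, bond orders sum to 3 (valence 4) → 1 H
  atom 15: F (halogen, monovalent) → 0 H
  atom 16: C, bond orders sum to 3 (valence 4) → 1 H
  atom 17: S, bond orders sum to 1 (valence 2) → 1 H
  atom 18: C, bond orders sum to 2 (valence 4) → 2 H
  atom 19: C, bond orders sum to 4 (valence 4) → 0 H
  atom 20: O, bond orders sum to 1 (valence 2) → 1 H
  atom 21: O, bond orders sum to 2 (valence 2) → 0 H
Totals → C:13, H:18, Cl:1, F:1, O:5, S:1.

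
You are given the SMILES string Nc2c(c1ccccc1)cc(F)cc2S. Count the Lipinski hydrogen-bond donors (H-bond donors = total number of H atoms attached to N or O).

2

Donors: find every N or O and count the H atoms it carries.
  atom 1 (N): bond orders sum to 1 → 2 H
Lipinski HBD = 2.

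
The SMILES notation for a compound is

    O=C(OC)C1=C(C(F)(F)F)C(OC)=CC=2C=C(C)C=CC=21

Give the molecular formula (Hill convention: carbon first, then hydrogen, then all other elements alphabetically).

Walk through each heavy atom and fill implicit hydrogens from standard valence (C 4, N 3, O 2, S 2, halogen 1):
  atom 1: O, bond orders sum to 2 (valence 2) → 0 H
  atom 2: C, bond orders sum to 4 (valence 4) → 0 H
  atom 3: O, bond orders sum to 2 (valence 2) → 0 H
  atom 4: C, bond orders sum to 1 (valence 4) → 3 H
  atom 5: C, bond orders sum to 4 (valence 4) → 0 H
  atom 6: C, bond orders sum to 4 (valence 4) → 0 H
  atom 7: C, bond orders sum to 4 (valence 4) → 0 H
  atom 8: F (halogen, monovalent) → 0 H
  atom 9: F (halogen, monovalent) → 0 H
  atom 10: F (halogen, monovalent) → 0 H
  atom 11: C, bond orders sum to 4 (valence 4) → 0 H
  atom 12: O, bond orders sum to 2 (valence 2) → 0 H
  atom 13: C, bond orders sum to 1 (valence 4) → 3 H
  atom 14: C, bond orders sum to 3 (valence 4) → 1 H
  atom 15: C, bond orders sum to 4 (valence 4) → 0 H
  atom 16: C, bond orders sum to 3 (valence 4) → 1 H
  atom 17: C, bond orders sum to 4 (valence 4) → 0 H
  atom 18: C, bond orders sum to 1 (valence 4) → 3 H
  atom 19: C, bond orders sum to 3 (valence 4) → 1 H
  atom 20: C, bond orders sum to 3 (valence 4) → 1 H
  atom 21: C, bond orders sum to 4 (valence 4) → 0 H
Totals → C:15, H:13, F:3, O:3.
In Hill order: C15H13F3O3.

C15H13F3O3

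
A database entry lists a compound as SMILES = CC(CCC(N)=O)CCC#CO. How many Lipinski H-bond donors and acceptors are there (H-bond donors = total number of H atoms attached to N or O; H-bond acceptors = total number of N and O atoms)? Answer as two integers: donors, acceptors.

3, 3

Donors: find every N or O and count the H atoms it carries.
  atom 6 (N): bond orders sum to 1 → 2 H
  atom 7 (O): bond orders sum to 2 → 0 H
  atom 12 (O): bond orders sum to 1 → 1 H
Lipinski HBD = 3.
Acceptors: N atoms = 1, O atoms = 2 → HBA = 3.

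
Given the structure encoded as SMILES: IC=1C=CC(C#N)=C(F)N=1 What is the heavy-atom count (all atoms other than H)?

10

Every atom symbol written in the SMILES (organic subset) is one heavy atom; implicit H are not written.
Heavy atoms by element → C:6, F:1, I:1, N:2.
Total: 10.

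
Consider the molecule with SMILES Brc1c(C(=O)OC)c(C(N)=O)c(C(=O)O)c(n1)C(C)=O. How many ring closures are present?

1

In SMILES, each pair of matching ring-closure digits denotes one ring-closing bond; the number of such bonds equals the number of independent rings.
Ring-closure bonds here: 1.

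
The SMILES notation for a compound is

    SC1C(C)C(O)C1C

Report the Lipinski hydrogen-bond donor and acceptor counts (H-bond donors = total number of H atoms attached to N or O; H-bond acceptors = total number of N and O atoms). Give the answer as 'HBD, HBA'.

1, 1

Donors: find every N or O and count the H atoms it carries.
  atom 6 (O): bond orders sum to 1 → 1 H
Lipinski HBD = 1.
Acceptors: N atoms = 0, O atoms = 1 → HBA = 1.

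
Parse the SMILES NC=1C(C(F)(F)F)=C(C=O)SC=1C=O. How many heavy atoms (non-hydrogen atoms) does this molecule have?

Every atom symbol written in the SMILES (organic subset) is one heavy atom; implicit H are not written.
Heavy atoms by element → C:7, F:3, N:1, O:2, S:1.
Total: 14.

14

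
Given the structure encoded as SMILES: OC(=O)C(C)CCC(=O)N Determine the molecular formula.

Walk through each heavy atom and fill implicit hydrogens from standard valence (C 4, N 3, O 2, S 2, halogen 1):
  atom 1: O, bond orders sum to 1 (valence 2) → 1 H
  atom 2: C, bond orders sum to 4 (valence 4) → 0 H
  atom 3: O, bond orders sum to 2 (valence 2) → 0 H
  atom 4: C, bond orders sum to 3 (valence 4) → 1 H
  atom 5: C, bond orders sum to 1 (valence 4) → 3 H
  atom 6: C, bond orders sum to 2 (valence 4) → 2 H
  atom 7: C, bond orders sum to 2 (valence 4) → 2 H
  atom 8: C, bond orders sum to 4 (valence 4) → 0 H
  atom 9: O, bond orders sum to 2 (valence 2) → 0 H
  atom 10: N, bond orders sum to 1 (valence 3) → 2 H
Totals → C:6, H:11, N:1, O:3.
In Hill order: C6H11NO3.

C6H11NO3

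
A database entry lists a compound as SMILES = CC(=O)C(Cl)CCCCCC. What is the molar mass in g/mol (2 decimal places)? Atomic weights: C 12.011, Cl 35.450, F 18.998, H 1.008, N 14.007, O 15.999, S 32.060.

176.68 g/mol

First, the molecular formula is C9H17ClO (counting implicit H from valence).
  C: 9 × 12.011 = 108.099
  Cl: 1 × 35.450 = 35.450
  H: 17 × 1.008 = 17.136
  O: 1 × 15.999 = 15.999
Sum: 9×12.011 + 1×35.450 + 17×1.008 + 1×15.999 = 176.684 → 176.68 g/mol.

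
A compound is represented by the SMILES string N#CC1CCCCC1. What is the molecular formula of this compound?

Walk through each heavy atom and fill implicit hydrogens from standard valence (C 4, N 3, O 2, S 2, halogen 1):
  atom 1: N, bond orders sum to 3 (valence 3) → 0 H
  atom 2: C, bond orders sum to 4 (valence 4) → 0 H
  atom 3: C, bond orders sum to 3 (valence 4) → 1 H
  atom 4: C, bond orders sum to 2 (valence 4) → 2 H
  atom 5: C, bond orders sum to 2 (valence 4) → 2 H
  atom 6: C, bond orders sum to 2 (valence 4) → 2 H
  atom 7: C, bond orders sum to 2 (valence 4) → 2 H
  atom 8: C, bond orders sum to 2 (valence 4) → 2 H
Totals → C:7, H:11, N:1.
In Hill order: C7H11N.

C7H11N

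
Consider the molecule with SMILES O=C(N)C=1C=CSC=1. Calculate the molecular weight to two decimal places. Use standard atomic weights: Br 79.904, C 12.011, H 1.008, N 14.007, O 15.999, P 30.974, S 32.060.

127.16 g/mol

First, the molecular formula is C5H5NOS (counting implicit H from valence).
  C: 5 × 12.011 = 60.055
  H: 5 × 1.008 = 5.040
  N: 1 × 14.007 = 14.007
  O: 1 × 15.999 = 15.999
  S: 1 × 32.060 = 32.060
Sum: 5×12.011 + 5×1.008 + 1×14.007 + 1×15.999 + 1×32.060 = 127.161 → 127.16 g/mol.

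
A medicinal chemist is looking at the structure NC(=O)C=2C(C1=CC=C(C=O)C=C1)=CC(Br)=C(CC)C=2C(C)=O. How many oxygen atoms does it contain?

Scan the SMILES for O atoms (remember two-letter symbols like Cl and Br are single atoms).
Oxygen count: 3.

3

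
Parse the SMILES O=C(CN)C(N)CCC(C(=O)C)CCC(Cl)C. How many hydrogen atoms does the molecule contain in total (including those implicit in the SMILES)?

23

Walk through each heavy atom and fill implicit hydrogens from standard valence (C 4, N 3, O 2, S 2, halogen 1):
  atom 1: O, bond orders sum to 2 (valence 2) → 0 H
  atom 2: C, bond orders sum to 4 (valence 4) → 0 H
  atom 3: C, bond orders sum to 2 (valence 4) → 2 H
  atom 4: N, bond orders sum to 1 (valence 3) → 2 H
  atom 5: C, bond orders sum to 3 (valence 4) → 1 H
  atom 6: N, bond orders sum to 1 (valence 3) → 2 H
  atom 7: C, bond orders sum to 2 (valence 4) → 2 H
  atom 8: C, bond orders sum to 2 (valence 4) → 2 H
  atom 9: C, bond orders sum to 3 (valence 4) → 1 H
  atom 10: C, bond orders sum to 4 (valence 4) → 0 H
  atom 11: O, bond orders sum to 2 (valence 2) → 0 H
  atom 12: C, bond orders sum to 1 (valence 4) → 3 H
  atom 13: C, bond orders sum to 2 (valence 4) → 2 H
  atom 14: C, bond orders sum to 2 (valence 4) → 2 H
  atom 15: C, bond orders sum to 3 (valence 4) → 1 H
  atom 16: Cl (halogen, monovalent) → 0 H
  atom 17: C, bond orders sum to 1 (valence 4) → 3 H
Total hydrogens: 23.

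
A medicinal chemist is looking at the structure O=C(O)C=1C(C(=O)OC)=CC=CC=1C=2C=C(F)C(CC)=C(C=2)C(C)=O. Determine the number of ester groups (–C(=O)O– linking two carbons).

1

The ester motif appears at heavy-atom position 6 in the SMILES.
Other groups present: 1 carboxylic acid, 1 ketone.
Ester count: 1.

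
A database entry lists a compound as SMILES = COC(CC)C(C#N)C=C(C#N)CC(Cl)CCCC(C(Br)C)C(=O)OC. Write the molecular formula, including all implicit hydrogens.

Walk through each heavy atom and fill implicit hydrogens from standard valence (C 4, N 3, O 2, S 2, halogen 1):
  atom 1: C, bond orders sum to 1 (valence 4) → 3 H
  atom 2: O, bond orders sum to 2 (valence 2) → 0 H
  atom 3: C, bond orders sum to 3 (valence 4) → 1 H
  atom 4: C, bond orders sum to 2 (valence 4) → 2 H
  atom 5: C, bond orders sum to 1 (valence 4) → 3 H
  atom 6: C, bond orders sum to 3 (valence 4) → 1 H
  atom 7: C, bond orders sum to 4 (valence 4) → 0 H
  atom 8: N, bond orders sum to 3 (valence 3) → 0 H
  atom 9: C, bond orders sum to 3 (valence 4) → 1 H
  atom 10: C, bond orders sum to 4 (valence 4) → 0 H
  atom 11: C, bond orders sum to 4 (valence 4) → 0 H
  atom 12: N, bond orders sum to 3 (valence 3) → 0 H
  atom 13: C, bond orders sum to 2 (valence 4) → 2 H
  atom 14: C, bond orders sum to 3 (valence 4) → 1 H
  atom 15: Cl (halogen, monovalent) → 0 H
  atom 16: C, bond orders sum to 2 (valence 4) → 2 H
  atom 17: C, bond orders sum to 2 (valence 4) → 2 H
  atom 18: C, bond orders sum to 2 (valence 4) → 2 H
  atom 19: C, bond orders sum to 3 (valence 4) → 1 H
  atom 20: C, bond orders sum to 3 (valence 4) → 1 H
  atom 21: Br (halogen, monovalent) → 0 H
  atom 22: C, bond orders sum to 1 (valence 4) → 3 H
  atom 23: C, bond orders sum to 4 (valence 4) → 0 H
  atom 24: O, bond orders sum to 2 (valence 2) → 0 H
  atom 25: O, bond orders sum to 2 (valence 2) → 0 H
  atom 26: C, bond orders sum to 1 (valence 4) → 3 H
Totals → C:19, H:28, Br:1, Cl:1, N:2, O:3.
In Hill order: C19H28BrClN2O3.

C19H28BrClN2O3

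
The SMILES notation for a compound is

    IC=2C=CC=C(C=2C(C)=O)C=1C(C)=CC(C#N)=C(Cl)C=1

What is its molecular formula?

Walk through each heavy atom and fill implicit hydrogens from standard valence (C 4, N 3, O 2, S 2, halogen 1):
  atom 1: I (halogen, monovalent) → 0 H
  atom 2: C, bond orders sum to 4 (valence 4) → 0 H
  atom 3: C, bond orders sum to 3 (valence 4) → 1 H
  atom 4: C, bond orders sum to 3 (valence 4) → 1 H
  atom 5: C, bond orders sum to 3 (valence 4) → 1 H
  atom 6: C, bond orders sum to 4 (valence 4) → 0 H
  atom 7: C, bond orders sum to 4 (valence 4) → 0 H
  atom 8: C, bond orders sum to 4 (valence 4) → 0 H
  atom 9: C, bond orders sum to 1 (valence 4) → 3 H
  atom 10: O, bond orders sum to 2 (valence 2) → 0 H
  atom 11: C, bond orders sum to 4 (valence 4) → 0 H
  atom 12: C, bond orders sum to 4 (valence 4) → 0 H
  atom 13: C, bond orders sum to 1 (valence 4) → 3 H
  atom 14: C, bond orders sum to 3 (valence 4) → 1 H
  atom 15: C, bond orders sum to 4 (valence 4) → 0 H
  atom 16: C, bond orders sum to 4 (valence 4) → 0 H
  atom 17: N, bond orders sum to 3 (valence 3) → 0 H
  atom 18: C, bond orders sum to 4 (valence 4) → 0 H
  atom 19: Cl (halogen, monovalent) → 0 H
  atom 20: C, bond orders sum to 3 (valence 4) → 1 H
Totals → C:16, H:11, Cl:1, I:1, N:1, O:1.

C16H11ClINO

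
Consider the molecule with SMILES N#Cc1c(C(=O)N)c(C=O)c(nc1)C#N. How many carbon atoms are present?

Count every carbon token in the SMILES (each C, including those in ring-closure positions and inside branches).
Carbon count: 9.

9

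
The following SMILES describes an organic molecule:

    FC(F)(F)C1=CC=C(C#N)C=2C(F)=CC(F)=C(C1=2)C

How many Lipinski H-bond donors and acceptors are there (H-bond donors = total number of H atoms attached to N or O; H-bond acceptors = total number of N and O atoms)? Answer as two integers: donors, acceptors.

Donors: find every N or O and count the H atoms it carries.
  atom 10 (N): bond orders sum to 3 → 0 H
Lipinski HBD = 0.
Acceptors: N atoms = 1, O atoms = 0 → HBA = 1.

0, 1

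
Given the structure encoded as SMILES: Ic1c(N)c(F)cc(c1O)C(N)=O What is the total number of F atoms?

Scan the SMILES for F atoms (remember two-letter symbols like Cl and Br are single atoms).
Fluorine count: 1.

1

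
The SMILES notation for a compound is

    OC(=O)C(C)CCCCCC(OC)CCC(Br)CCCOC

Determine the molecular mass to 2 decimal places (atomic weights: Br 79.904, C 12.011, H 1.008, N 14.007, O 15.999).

381.35 g/mol

First, the molecular formula is C17H33BrO4 (counting implicit H from valence).
  Br: 1 × 79.904 = 79.904
  C: 17 × 12.011 = 204.187
  H: 33 × 1.008 = 33.264
  O: 4 × 15.999 = 63.996
Sum: 1×79.904 + 17×12.011 + 33×1.008 + 4×15.999 = 381.351 → 381.35 g/mol.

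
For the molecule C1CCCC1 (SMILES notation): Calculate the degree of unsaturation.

1

Molecular formula: C5H10.
DoU = (2C + 2 + N − H − X) / 2, where X is the halogen count and O/S are ignored.
    = (2·5 + 2 + 0 − 10 − 0) / 2 = 2 / 2 = 1.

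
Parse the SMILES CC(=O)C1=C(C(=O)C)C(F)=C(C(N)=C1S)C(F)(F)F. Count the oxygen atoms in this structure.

2

Scan the SMILES for O atoms (remember two-letter symbols like Cl and Br are single atoms).
Oxygen count: 2.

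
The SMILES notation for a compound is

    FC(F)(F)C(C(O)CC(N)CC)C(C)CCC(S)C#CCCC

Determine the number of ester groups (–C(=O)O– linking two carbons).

0

Scan the SMILES for the ester motif — none present.
Groups that are present: 1 alkyne, 1 hydroxyl, 1 primary amine, 1 thiol.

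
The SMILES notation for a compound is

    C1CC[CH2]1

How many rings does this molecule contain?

1

In SMILES, each pair of matching ring-closure digits denotes one ring-closing bond; the number of such bonds equals the number of independent rings.
Ring-closure bonds here: 1.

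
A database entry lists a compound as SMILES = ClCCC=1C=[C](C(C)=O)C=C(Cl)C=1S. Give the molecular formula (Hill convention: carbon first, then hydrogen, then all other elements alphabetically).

C10H10Cl2OS

Walk through each heavy atom and fill implicit hydrogens from standard valence (C 4, N 3, O 2, S 2, halogen 1):
  atom 1: Cl (halogen, monovalent) → 0 H
  atom 2: C, bond orders sum to 2 (valence 4) → 2 H
  atom 3: C, bond orders sum to 2 (valence 4) → 2 H
  atom 4: C, bond orders sum to 4 (valence 4) → 0 H
  atom 5: C, bond orders sum to 3 (valence 4) → 1 H
  atom 6: C with explicit H count 0
  atom 7: C, bond orders sum to 4 (valence 4) → 0 H
  atom 8: C, bond orders sum to 1 (valence 4) → 3 H
  atom 9: O, bond orders sum to 2 (valence 2) → 0 H
  atom 10: C, bond orders sum to 3 (valence 4) → 1 H
  atom 11: C, bond orders sum to 4 (valence 4) → 0 H
  atom 12: Cl (halogen, monovalent) → 0 H
  atom 13: C, bond orders sum to 4 (valence 4) → 0 H
  atom 14: S, bond orders sum to 1 (valence 2) → 1 H
Totals → C:10, H:10, Cl:2, O:1, S:1.
In Hill order: C10H10Cl2OS.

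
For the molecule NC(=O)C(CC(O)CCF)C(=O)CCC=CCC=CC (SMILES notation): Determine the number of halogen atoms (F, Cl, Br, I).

1

Halogen atoms appear at heavy-atom position 10 (1×F).
Other groups present: 2 alkene, 1 amide, 1 hydroxyl, 1 ketone.
Halogen count: 1.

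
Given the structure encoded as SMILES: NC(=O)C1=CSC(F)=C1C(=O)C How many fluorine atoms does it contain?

1

Scan the SMILES for F atoms (remember two-letter symbols like Cl and Br are single atoms).
Fluorine count: 1.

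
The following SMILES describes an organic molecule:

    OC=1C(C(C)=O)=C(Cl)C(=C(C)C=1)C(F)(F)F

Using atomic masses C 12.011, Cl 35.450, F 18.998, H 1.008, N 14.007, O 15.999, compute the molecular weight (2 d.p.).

252.62 g/mol

First, the molecular formula is C10H8ClF3O2 (counting implicit H from valence).
  C: 10 × 12.011 = 120.110
  Cl: 1 × 35.450 = 35.450
  F: 3 × 18.998 = 56.994
  H: 8 × 1.008 = 8.064
  O: 2 × 15.999 = 31.998
Sum: 10×12.011 + 1×35.450 + 3×18.998 + 8×1.008 + 2×15.999 = 252.616 → 252.62 g/mol.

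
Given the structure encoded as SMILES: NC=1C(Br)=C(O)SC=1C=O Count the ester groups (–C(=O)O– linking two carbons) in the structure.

0

Scan the SMILES for the ester motif — none present.
Groups that are present: 1 aldehyde, 1 hydroxyl, 1 primary amine.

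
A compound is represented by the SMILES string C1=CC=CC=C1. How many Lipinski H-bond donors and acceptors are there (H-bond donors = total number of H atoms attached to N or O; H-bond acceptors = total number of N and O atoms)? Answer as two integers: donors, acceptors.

Donors: find every N or O and count the H atoms it carries.
  (no N or O atoms present)
Lipinski HBD = 0.
Acceptors: N atoms = 0, O atoms = 0 → HBA = 0.

0, 0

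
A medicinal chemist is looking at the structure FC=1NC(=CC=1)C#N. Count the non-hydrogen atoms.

8

Every atom symbol written in the SMILES (organic subset) is one heavy atom; implicit H are not written.
Heavy atoms by element → C:5, F:1, N:2.
Total: 8.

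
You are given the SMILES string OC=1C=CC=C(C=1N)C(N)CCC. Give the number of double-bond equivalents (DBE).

Degree of unsaturation = (number of rings) + (number of π bonds).
Ring closures in the SMILES: 1.
π bonds: 3 double bonds (each 1 DoU) → 3 DoU from unsaturation.
Total DoU = 1 + 3 = 4.

4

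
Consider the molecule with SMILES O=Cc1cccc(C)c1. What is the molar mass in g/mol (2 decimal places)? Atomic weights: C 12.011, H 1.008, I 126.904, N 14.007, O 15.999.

First, the molecular formula is C8H8O (counting implicit H from valence).
  C: 8 × 12.011 = 96.088
  H: 8 × 1.008 = 8.064
  O: 1 × 15.999 = 15.999
Sum: 8×12.011 + 8×1.008 + 1×15.999 = 120.151 → 120.15 g/mol.

120.15 g/mol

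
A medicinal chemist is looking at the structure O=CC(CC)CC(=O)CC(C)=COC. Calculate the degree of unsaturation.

Degree of unsaturation = (number of rings) + (number of π bonds).
Ring closures in the SMILES: 0.
π bonds: 3 double bonds (each 1 DoU) → 3 DoU from unsaturation.
Total DoU = 0 + 3 = 3.

3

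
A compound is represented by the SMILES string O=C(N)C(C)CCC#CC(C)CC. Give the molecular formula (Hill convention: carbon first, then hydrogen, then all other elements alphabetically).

C11H19NO

Walk through each heavy atom and fill implicit hydrogens from standard valence (C 4, N 3, O 2, S 2, halogen 1):
  atom 1: O, bond orders sum to 2 (valence 2) → 0 H
  atom 2: C, bond orders sum to 4 (valence 4) → 0 H
  atom 3: N, bond orders sum to 1 (valence 3) → 2 H
  atom 4: C, bond orders sum to 3 (valence 4) → 1 H
  atom 5: C, bond orders sum to 1 (valence 4) → 3 H
  atom 6: C, bond orders sum to 2 (valence 4) → 2 H
  atom 7: C, bond orders sum to 2 (valence 4) → 2 H
  atom 8: C, bond orders sum to 4 (valence 4) → 0 H
  atom 9: C, bond orders sum to 4 (valence 4) → 0 H
  atom 10: C, bond orders sum to 3 (valence 4) → 1 H
  atom 11: C, bond orders sum to 1 (valence 4) → 3 H
  atom 12: C, bond orders sum to 2 (valence 4) → 2 H
  atom 13: C, bond orders sum to 1 (valence 4) → 3 H
Totals → C:11, H:19, N:1, O:1.
In Hill order: C11H19NO.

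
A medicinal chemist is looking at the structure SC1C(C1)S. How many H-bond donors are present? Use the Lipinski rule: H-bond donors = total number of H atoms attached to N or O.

Donors: find every N or O and count the H atoms it carries.
  (no N or O atoms present)
Lipinski HBD = 0.

0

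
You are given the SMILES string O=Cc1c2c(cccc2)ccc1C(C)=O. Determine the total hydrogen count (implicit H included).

10

Walk through each heavy atom and fill implicit hydrogens from standard valence (C 4, N 3, O 2, S 2, halogen 1); for lowercase aromatic atoms, an aromatic c carries 1 H when it has two neighbours and 0 H with three, and aromatic n carries 0 H:
  atom 1: O, bond orders sum to 2 (valence 2) → 0 H
  atom 2: C, bond orders sum to 3 (valence 4) → 1 H
  atom 3: aromatic c, 3 neighbours → 0 H
  atom 4: aromatic c, 3 neighbours → 0 H
  atom 5: aromatic c, 3 neighbours → 0 H
  atom 6: aromatic c, 2 neighbours → 1 H
  atom 7: aromatic c, 2 neighbours → 1 H
  atom 8: aromatic c, 2 neighbours → 1 H
  atom 9: aromatic c, 2 neighbours → 1 H
  atom 10: aromatic c, 2 neighbours → 1 H
  atom 11: aromatic c, 2 neighbours → 1 H
  atom 12: aromatic c, 3 neighbours → 0 H
  atom 13: C, bond orders sum to 4 (valence 4) → 0 H
  atom 14: C, bond orders sum to 1 (valence 4) → 3 H
  atom 15: O, bond orders sum to 2 (valence 2) → 0 H
Total hydrogens: 10.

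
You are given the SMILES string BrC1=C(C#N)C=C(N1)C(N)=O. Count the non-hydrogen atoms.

11

Every atom symbol written in the SMILES (organic subset) is one heavy atom; implicit H are not written.
Heavy atoms by element → Br:1, C:6, N:3, O:1.
Total: 11.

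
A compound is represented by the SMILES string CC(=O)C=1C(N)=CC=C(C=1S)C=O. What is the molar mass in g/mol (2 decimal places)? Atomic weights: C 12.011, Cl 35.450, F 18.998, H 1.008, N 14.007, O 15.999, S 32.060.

195.24 g/mol

First, the molecular formula is C9H9NO2S (counting implicit H from valence).
  C: 9 × 12.011 = 108.099
  H: 9 × 1.008 = 9.072
  N: 1 × 14.007 = 14.007
  O: 2 × 15.999 = 31.998
  S: 1 × 32.060 = 32.060
Sum: 9×12.011 + 9×1.008 + 1×14.007 + 2×15.999 + 1×32.060 = 195.236 → 195.24 g/mol.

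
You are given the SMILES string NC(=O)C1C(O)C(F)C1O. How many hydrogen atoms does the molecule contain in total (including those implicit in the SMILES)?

Walk through each heavy atom and fill implicit hydrogens from standard valence (C 4, N 3, O 2, S 2, halogen 1):
  atom 1: N, bond orders sum to 1 (valence 3) → 2 H
  atom 2: C, bond orders sum to 4 (valence 4) → 0 H
  atom 3: O, bond orders sum to 2 (valence 2) → 0 H
  atom 4: C, bond orders sum to 3 (valence 4) → 1 H
  atom 5: C, bond orders sum to 3 (valence 4) → 1 H
  atom 6: O, bond orders sum to 1 (valence 2) → 1 H
  atom 7: C, bond orders sum to 3 (valence 4) → 1 H
  atom 8: F (halogen, monovalent) → 0 H
  atom 9: C, bond orders sum to 3 (valence 4) → 1 H
  atom 10: O, bond orders sum to 1 (valence 2) → 1 H
Total hydrogens: 8.

8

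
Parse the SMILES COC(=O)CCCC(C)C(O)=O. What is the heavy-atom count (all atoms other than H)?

12

Every atom symbol written in the SMILES (organic subset) is one heavy atom; implicit H are not written.
Heavy atoms by element → C:8, O:4.
Total: 12.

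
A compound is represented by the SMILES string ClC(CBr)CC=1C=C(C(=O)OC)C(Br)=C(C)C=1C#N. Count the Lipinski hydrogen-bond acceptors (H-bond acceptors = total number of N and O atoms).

N atoms: 1; O atoms: 2.
Lipinski HBA = 1 + 2 = 3.

3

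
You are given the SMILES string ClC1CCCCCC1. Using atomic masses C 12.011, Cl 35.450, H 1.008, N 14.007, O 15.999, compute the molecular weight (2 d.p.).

First, the molecular formula is C7H13Cl (counting implicit H from valence).
  C: 7 × 12.011 = 84.077
  Cl: 1 × 35.450 = 35.450
  H: 13 × 1.008 = 13.104
Sum: 7×12.011 + 1×35.450 + 13×1.008 = 132.631 → 132.63 g/mol.

132.63 g/mol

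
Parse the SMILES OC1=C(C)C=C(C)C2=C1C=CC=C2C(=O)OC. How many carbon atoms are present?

Count every carbon token in the SMILES (each C, including those in ring-closure positions and inside branches).
Carbon count: 14.

14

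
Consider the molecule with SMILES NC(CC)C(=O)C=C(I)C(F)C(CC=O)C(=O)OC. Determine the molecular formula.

Walk through each heavy atom and fill implicit hydrogens from standard valence (C 4, N 3, O 2, S 2, halogen 1):
  atom 1: N, bond orders sum to 1 (valence 3) → 2 H
  atom 2: C, bond orders sum to 3 (valence 4) → 1 H
  atom 3: C, bond orders sum to 2 (valence 4) → 2 H
  atom 4: C, bond orders sum to 1 (valence 4) → 3 H
  atom 5: C, bond orders sum to 4 (valence 4) → 0 H
  atom 6: O, bond orders sum to 2 (valence 2) → 0 H
  atom 7: C, bond orders sum to 3 (valence 4) → 1 H
  atom 8: C, bond orders sum to 4 (valence 4) → 0 H
  atom 9: I (halogen, monovalent) → 0 H
  atom 10: C, bond orders sum to 3 (valence 4) → 1 H
  atom 11: F (halogen, monovalent) → 0 H
  atom 12: C, bond orders sum to 3 (valence 4) → 1 H
  atom 13: C, bond orders sum to 2 (valence 4) → 2 H
  atom 14: C, bond orders sum to 3 (valence 4) → 1 H
  atom 15: O, bond orders sum to 2 (valence 2) → 0 H
  atom 16: C, bond orders sum to 4 (valence 4) → 0 H
  atom 17: O, bond orders sum to 2 (valence 2) → 0 H
  atom 18: O, bond orders sum to 2 (valence 2) → 0 H
  atom 19: C, bond orders sum to 1 (valence 4) → 3 H
Totals → C:12, H:17, F:1, I:1, N:1, O:4.
In Hill order: C12H17FINO4.

C12H17FINO4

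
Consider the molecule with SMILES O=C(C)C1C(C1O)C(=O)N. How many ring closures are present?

1

In SMILES, each pair of matching ring-closure digits denotes one ring-closing bond; the number of such bonds equals the number of independent rings.
Ring-closure bonds here: 1.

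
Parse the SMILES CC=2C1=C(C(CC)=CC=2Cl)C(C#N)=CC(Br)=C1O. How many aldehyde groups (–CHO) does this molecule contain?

0

Scan the SMILES for the aldehyde motif — none present.
Groups that are present: 1 hydroxyl, 1 nitrile.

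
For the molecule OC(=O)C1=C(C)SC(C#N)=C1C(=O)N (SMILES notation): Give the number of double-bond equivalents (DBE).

Degree of unsaturation = (number of rings) + (number of π bonds).
Ring closures in the SMILES: 1.
π bonds: 4 double bonds (each 1 DoU), 1 triple bond (each 2 DoU) → 6 DoU from unsaturation.
Total DoU = 1 + 6 = 7.

7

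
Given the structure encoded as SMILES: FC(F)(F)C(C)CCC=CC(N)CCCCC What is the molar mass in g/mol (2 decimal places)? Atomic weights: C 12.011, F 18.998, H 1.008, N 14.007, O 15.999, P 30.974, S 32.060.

First, the molecular formula is C13H24F3N (counting implicit H from valence).
  C: 13 × 12.011 = 156.143
  F: 3 × 18.998 = 56.994
  H: 24 × 1.008 = 24.192
  N: 1 × 14.007 = 14.007
Sum: 13×12.011 + 3×18.998 + 24×1.008 + 1×14.007 = 251.336 → 251.34 g/mol.

251.34 g/mol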